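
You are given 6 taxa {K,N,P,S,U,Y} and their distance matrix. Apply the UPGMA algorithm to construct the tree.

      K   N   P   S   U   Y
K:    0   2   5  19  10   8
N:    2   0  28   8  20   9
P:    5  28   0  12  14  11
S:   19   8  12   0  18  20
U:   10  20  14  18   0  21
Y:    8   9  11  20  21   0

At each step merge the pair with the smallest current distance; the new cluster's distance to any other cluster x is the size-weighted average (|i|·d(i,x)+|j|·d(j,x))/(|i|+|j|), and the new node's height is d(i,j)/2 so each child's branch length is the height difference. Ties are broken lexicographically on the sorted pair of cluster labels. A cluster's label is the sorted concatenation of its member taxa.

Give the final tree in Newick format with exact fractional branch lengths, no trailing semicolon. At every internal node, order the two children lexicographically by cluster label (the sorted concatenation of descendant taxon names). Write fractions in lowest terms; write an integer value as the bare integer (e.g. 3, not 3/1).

step 1: merge (K,N) at d=2; branch lengths K→1, N→1; new cluster KN
  updated: d(KN,P)=33/2, d(KN,S)=27/2, d(KN,U)=15, d(KN,Y)=17/2
step 2: merge (KN,Y) at d=17/2; branch lengths KN→13/4, Y→17/4; new cluster KNY
  updated: d(KNY,P)=44/3, d(KNY,S)=47/3, d(KNY,U)=17
step 3: merge (P,S) at d=12; branch lengths P→6, S→6; new cluster PS
  updated: d(KNY,PS)=91/6, d(PS,U)=16
step 4: merge (KNY,PS) at d=91/6; branch lengths KNY→10/3, PS→19/12; new cluster KNPSY
  updated: d(KNPSY,U)=83/5
step 5: merge (KNPSY,U) at d=83/5; branch lengths KNPSY→43/60, U→83/10; new cluster KNPSUY
final tree: ((((K:1,N:1):13/4,Y:17/4):10/3,(P:6,S:6):19/12):43/60,U:83/10)
total length: 1063/30

((((K:1,N:1):13/4,Y:17/4):10/3,(P:6,S:6):19/12):43/60,U:83/10)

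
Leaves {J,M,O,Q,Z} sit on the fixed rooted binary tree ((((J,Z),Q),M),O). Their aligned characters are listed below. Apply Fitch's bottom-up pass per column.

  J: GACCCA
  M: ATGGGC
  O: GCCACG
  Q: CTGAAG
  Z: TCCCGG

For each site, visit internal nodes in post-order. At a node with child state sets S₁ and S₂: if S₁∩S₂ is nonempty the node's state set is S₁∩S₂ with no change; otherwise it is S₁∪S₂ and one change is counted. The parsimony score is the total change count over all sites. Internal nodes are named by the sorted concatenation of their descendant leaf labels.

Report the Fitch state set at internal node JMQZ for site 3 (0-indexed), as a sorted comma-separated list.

JZ@0: {G} ∪ {T} = {G,T} (union, +1)
JQZ@0: {G,T} ∪ {C} = {C,G,T} (union, +1)
JMQZ@0: {C,G,T} ∪ {A} = {A,C,G,T} (union, +1)
JMOQZ@0: {A,C,G,T} ∩ {G} = {G} (intersection, +0)
JZ@1: {A} ∪ {C} = {A,C} (union, +1)
JQZ@1: {A,C} ∪ {T} = {A,C,T} (union, +1)
JMQZ@1: {A,C,T} ∩ {T} = {T} (intersection, +0)
JMOQZ@1: {T} ∪ {C} = {C,T} (union, +1)
JZ@2: {C} ∩ {C} = {C} (intersection, +0)
JQZ@2: {C} ∪ {G} = {C,G} (union, +1)
JMQZ@2: {C,G} ∩ {G} = {G} (intersection, +0)
JMOQZ@2: {G} ∪ {C} = {C,G} (union, +1)
JZ@3: {C} ∩ {C} = {C} (intersection, +0)
JQZ@3: {C} ∪ {A} = {A,C} (union, +1)
JMQZ@3: {A,C} ∪ {G} = {A,C,G} (union, +1)
JMOQZ@3: {A,C,G} ∩ {A} = {A} (intersection, +0)
JZ@4: {C} ∪ {G} = {C,G} (union, +1)
JQZ@4: {C,G} ∪ {A} = {A,C,G} (union, +1)
JMQZ@4: {A,C,G} ∩ {G} = {G} (intersection, +0)
JMOQZ@4: {G} ∪ {C} = {C,G} (union, +1)
JZ@5: {A} ∪ {G} = {A,G} (union, +1)
JQZ@5: {A,G} ∩ {G} = {G} (intersection, +0)
JMQZ@5: {G} ∪ {C} = {C,G} (union, +1)
JMOQZ@5: {C,G} ∩ {G} = {G} (intersection, +0)
per-site changes: [3, 3, 2, 2, 3, 2]; total = 15

A,C,G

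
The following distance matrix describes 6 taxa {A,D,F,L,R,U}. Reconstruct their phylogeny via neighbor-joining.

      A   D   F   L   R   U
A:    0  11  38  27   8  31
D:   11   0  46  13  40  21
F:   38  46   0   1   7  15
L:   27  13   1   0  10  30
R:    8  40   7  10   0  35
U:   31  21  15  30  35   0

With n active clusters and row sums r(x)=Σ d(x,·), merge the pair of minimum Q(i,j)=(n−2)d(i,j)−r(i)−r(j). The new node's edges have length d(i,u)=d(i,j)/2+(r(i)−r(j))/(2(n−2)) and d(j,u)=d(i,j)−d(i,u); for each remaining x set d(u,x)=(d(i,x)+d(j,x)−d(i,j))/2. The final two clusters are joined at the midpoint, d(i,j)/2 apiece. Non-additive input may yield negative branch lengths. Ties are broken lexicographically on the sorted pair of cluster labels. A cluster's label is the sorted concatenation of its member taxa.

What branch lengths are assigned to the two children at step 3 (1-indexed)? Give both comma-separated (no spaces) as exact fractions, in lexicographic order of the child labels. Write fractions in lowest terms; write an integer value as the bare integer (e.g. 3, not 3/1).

87/8,45/8

step 1: merge (A,D) at d=11, Q=-202; branch lengths A→7/2, D→15/2; new cluster AD
  updated: d(AD,F)=73/2, d(AD,L)=29/2, d(AD,R)=37/2, d(AD,U)=41/2
step 2: merge (AD,U) at d=41/2, Q=-129; branch lengths AD→17/2, U→12; new cluster ADU
  updated: d(ADU,F)=31/2, d(ADU,L)=12, d(ADU,R)=33/2
step 3: merge (ADU,R) at d=33/2, Q=-89/2; branch lengths ADU→87/8, R→45/8; new cluster ADRU
  updated: d(ADRU,F)=3, d(ADRU,L)=11/4
step 4: merge (ADRU,F) at d=3, Q=-27/4; branch lengths ADRU→19/8, F→5/8; new cluster ADFRU
  updated: d(ADFRU,L)=3/8
step 5: merge (ADFRU,L) at d=3/8; branch lengths ADFRU→3/16, L→3/16; new cluster ADFLRU
final tree: (((((A:7/2,D:15/2):17/2,U:12):87/8,R:45/8):19/8,F:5/8):3/16,L:3/16)
total length: 411/8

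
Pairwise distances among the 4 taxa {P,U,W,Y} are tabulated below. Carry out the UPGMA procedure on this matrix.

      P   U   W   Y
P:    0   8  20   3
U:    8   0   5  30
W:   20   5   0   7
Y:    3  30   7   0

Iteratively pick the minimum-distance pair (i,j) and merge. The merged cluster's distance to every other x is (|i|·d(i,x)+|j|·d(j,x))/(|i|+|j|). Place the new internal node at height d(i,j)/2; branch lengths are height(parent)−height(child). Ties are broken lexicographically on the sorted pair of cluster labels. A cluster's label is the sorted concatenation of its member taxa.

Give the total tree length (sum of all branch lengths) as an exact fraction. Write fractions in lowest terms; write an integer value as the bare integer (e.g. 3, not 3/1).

81/4

iteration 1: select P,Y (d=3); attach at lengths (3/2, 3/2); label the merged cluster PY
  updated: d(PY,U)=19, d(PY,W)=27/2
iteration 2: select U,W (d=5); attach at lengths (5/2, 5/2); label the merged cluster UW
  updated: d(PY,UW)=65/4
iteration 3: select PY,UW (d=65/4); attach at lengths (53/8, 45/8); label the merged cluster PUWY
final tree: ((P:3/2,Y:3/2):53/8,(U:5/2,W:5/2):45/8)
total length: 81/4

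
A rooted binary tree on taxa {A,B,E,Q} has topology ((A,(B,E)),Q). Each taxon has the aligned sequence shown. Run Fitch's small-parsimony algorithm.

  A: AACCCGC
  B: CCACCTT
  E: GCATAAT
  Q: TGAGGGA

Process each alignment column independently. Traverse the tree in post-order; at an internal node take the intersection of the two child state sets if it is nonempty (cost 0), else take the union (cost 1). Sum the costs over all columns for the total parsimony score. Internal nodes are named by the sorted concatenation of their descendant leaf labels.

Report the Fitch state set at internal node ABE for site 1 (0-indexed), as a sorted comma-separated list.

A,C

[col 0] BE: children B:{C}, E:{G} ∪→ {C,G}; cost 1
[col 0] ABE: children A:{A}, BE:{C,G} ∪→ {A,C,G}; cost 1
[col 0] ABEQ: children ABE:{A,C,G}, Q:{T} ∪→ {A,C,G,T}; cost 1
[col 1] BE: children B:{C}, E:{C} ∩→ {C}; cost 0
[col 1] ABE: children A:{A}, BE:{C} ∪→ {A,C}; cost 1
[col 1] ABEQ: children ABE:{A,C}, Q:{G} ∪→ {A,C,G}; cost 1
[col 2] BE: children B:{A}, E:{A} ∩→ {A}; cost 0
[col 2] ABE: children A:{C}, BE:{A} ∪→ {A,C}; cost 1
[col 2] ABEQ: children ABE:{A,C}, Q:{A} ∩→ {A}; cost 0
[col 3] BE: children B:{C}, E:{T} ∪→ {C,T}; cost 1
[col 3] ABE: children A:{C}, BE:{C,T} ∩→ {C}; cost 0
[col 3] ABEQ: children ABE:{C}, Q:{G} ∪→ {C,G}; cost 1
[col 4] BE: children B:{C}, E:{A} ∪→ {A,C}; cost 1
[col 4] ABE: children A:{C}, BE:{A,C} ∩→ {C}; cost 0
[col 4] ABEQ: children ABE:{C}, Q:{G} ∪→ {C,G}; cost 1
[col 5] BE: children B:{T}, E:{A} ∪→ {A,T}; cost 1
[col 5] ABE: children A:{G}, BE:{A,T} ∪→ {A,G,T}; cost 1
[col 5] ABEQ: children ABE:{A,G,T}, Q:{G} ∩→ {G}; cost 0
[col 6] BE: children B:{T}, E:{T} ∩→ {T}; cost 0
[col 6] ABE: children A:{C}, BE:{T} ∪→ {C,T}; cost 1
[col 6] ABEQ: children ABE:{C,T}, Q:{A} ∪→ {A,C,T}; cost 1
per-site changes: [3, 2, 1, 2, 2, 2, 2]; total = 14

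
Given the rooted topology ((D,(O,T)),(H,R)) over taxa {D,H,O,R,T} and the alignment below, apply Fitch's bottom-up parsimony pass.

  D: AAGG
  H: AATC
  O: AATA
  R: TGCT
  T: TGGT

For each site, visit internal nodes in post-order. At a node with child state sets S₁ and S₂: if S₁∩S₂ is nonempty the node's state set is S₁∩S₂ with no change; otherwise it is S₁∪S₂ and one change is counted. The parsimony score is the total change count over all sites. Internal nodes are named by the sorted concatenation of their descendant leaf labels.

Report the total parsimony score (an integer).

[col 0] OT: children O:{A}, T:{T} ∪→ {A,T}; cost 1
[col 0] DOT: children D:{A}, OT:{A,T} ∩→ {A}; cost 0
[col 0] HR: children H:{A}, R:{T} ∪→ {A,T}; cost 1
[col 0] DHORT: children DOT:{A}, HR:{A,T} ∩→ {A}; cost 0
[col 1] OT: children O:{A}, T:{G} ∪→ {A,G}; cost 1
[col 1] DOT: children D:{A}, OT:{A,G} ∩→ {A}; cost 0
[col 1] HR: children H:{A}, R:{G} ∪→ {A,G}; cost 1
[col 1] DHORT: children DOT:{A}, HR:{A,G} ∩→ {A}; cost 0
[col 2] OT: children O:{T}, T:{G} ∪→ {G,T}; cost 1
[col 2] DOT: children D:{G}, OT:{G,T} ∩→ {G}; cost 0
[col 2] HR: children H:{T}, R:{C} ∪→ {C,T}; cost 1
[col 2] DHORT: children DOT:{G}, HR:{C,T} ∪→ {C,G,T}; cost 1
[col 3] OT: children O:{A}, T:{T} ∪→ {A,T}; cost 1
[col 3] DOT: children D:{G}, OT:{A,T} ∪→ {A,G,T}; cost 1
[col 3] HR: children H:{C}, R:{T} ∪→ {C,T}; cost 1
[col 3] DHORT: children DOT:{A,G,T}, HR:{C,T} ∩→ {T}; cost 0
per-site changes: [2, 2, 3, 3]; total = 10

10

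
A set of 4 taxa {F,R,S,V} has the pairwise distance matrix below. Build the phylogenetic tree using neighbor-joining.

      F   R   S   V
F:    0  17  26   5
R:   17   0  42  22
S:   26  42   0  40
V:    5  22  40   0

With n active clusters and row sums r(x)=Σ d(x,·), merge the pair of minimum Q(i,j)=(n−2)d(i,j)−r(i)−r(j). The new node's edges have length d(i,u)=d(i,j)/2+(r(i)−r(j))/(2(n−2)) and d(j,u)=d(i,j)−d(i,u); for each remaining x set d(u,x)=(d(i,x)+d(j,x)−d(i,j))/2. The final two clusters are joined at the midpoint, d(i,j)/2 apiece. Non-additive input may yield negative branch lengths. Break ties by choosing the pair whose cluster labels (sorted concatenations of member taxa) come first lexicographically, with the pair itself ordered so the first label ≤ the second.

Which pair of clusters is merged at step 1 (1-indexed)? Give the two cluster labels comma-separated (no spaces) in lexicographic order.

F,V

step 1: merge (F,V) at d=5, Q=-105; branch lengths F→-9/4, V→29/4; new cluster FV
  updated: d(FV,R)=17, d(FV,S)=61/2
step 2: merge (FV,R) at d=17, Q=-179/2; branch lengths FV→11/4, R→57/4; new cluster FRV
  updated: d(FRV,S)=111/4
step 3: merge (FRV,S) at d=111/4; branch lengths FRV→111/8, S→111/8; new cluster FRSV
final tree: (((F:-9/4,V:29/4):11/4,R:57/4):111/8,S:111/8)
total length: 199/4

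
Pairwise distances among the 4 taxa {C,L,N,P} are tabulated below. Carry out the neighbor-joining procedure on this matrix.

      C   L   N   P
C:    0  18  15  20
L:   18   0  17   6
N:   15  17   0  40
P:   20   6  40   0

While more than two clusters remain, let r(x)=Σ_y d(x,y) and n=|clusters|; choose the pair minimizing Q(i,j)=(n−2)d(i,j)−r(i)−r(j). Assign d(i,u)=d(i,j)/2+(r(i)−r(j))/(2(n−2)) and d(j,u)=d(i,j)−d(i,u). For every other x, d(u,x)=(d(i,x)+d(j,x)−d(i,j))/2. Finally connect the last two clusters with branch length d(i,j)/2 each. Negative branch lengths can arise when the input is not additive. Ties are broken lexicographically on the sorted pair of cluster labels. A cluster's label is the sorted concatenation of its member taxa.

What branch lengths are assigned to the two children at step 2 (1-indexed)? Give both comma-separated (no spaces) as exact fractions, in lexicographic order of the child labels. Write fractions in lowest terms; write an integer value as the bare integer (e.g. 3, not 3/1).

53/4,-13/4

1. join C+N (d=15, Q=-95) ⇒ CN; edges |C|=11/4, |N|=49/4
  updated: d(CN,L)=10, d(CN,P)=45/2
2. join CN+L (d=10, Q=-77/2) ⇒ CLN; edges |CN|=53/4, |L|=-13/4
  updated: d(CLN,P)=37/4
3. join CLN+P (d=37/4) ⇒ CLNP; edges |CLN|=37/8, |P|=37/8
final tree: (((C:11/4,N:49/4):53/4,L:-13/4):37/8,P:37/8)
total length: 137/4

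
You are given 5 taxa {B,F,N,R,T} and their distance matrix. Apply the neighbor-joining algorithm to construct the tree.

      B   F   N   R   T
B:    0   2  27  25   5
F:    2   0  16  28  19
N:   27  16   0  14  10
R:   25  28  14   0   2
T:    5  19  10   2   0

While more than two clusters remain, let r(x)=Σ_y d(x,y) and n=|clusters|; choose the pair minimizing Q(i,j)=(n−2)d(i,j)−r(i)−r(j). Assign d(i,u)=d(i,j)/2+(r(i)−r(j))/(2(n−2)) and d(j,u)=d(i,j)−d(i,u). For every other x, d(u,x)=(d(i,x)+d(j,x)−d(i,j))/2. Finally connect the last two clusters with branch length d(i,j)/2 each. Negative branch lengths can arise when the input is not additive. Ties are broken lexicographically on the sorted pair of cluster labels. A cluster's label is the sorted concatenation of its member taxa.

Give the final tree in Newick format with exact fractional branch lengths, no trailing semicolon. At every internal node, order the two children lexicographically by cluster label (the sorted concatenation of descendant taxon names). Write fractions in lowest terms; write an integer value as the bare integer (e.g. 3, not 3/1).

((((B:0,F:2):107/8,N:57/8):31/8,R:45/8):-29/16,T:-29/16)

iteration 1: select B,F (d=2, Q=-118); attach at lengths (0, 2); label the merged cluster BF
  updated: d(BF,N)=41/2, d(BF,R)=51/2, d(BF,T)=11
iteration 2: select BF,N (d=41/2, Q=-121/2); attach at lengths (107/8, 57/8); label the merged cluster BFN
  updated: d(BFN,R)=19/2, d(BFN,T)=1/4
iteration 3: select BFN,R (d=19/2, Q=-47/4); attach at lengths (31/8, 45/8); label the merged cluster BFNR
  updated: d(BFNR,T)=-29/8
iteration 4: select BFNR,T (d=-29/8); attach at lengths (-29/16, -29/16); label the merged cluster BFNRT
final tree: ((((B:0,F:2):107/8,N:57/8):31/8,R:45/8):-29/16,T:-29/16)
total length: 227/8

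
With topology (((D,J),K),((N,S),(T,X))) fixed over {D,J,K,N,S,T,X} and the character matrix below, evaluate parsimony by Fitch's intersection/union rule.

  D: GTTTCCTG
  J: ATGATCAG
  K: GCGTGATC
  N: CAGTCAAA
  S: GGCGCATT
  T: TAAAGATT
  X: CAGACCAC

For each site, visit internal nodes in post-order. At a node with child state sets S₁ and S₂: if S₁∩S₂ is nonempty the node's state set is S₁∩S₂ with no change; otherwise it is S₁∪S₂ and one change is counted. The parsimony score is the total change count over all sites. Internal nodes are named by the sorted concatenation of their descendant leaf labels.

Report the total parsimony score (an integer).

site 0, node DJ: D={G} ∪ J={A} → {A,G} (+1)
site 0, node DJK: DJ={A,G} ∩ K={G} → {G} (+0)
site 0, node NS: N={C} ∪ S={G} → {C,G} (+1)
site 0, node TX: T={T} ∪ X={C} → {C,T} (+1)
site 0, node NSTX: NS={C,G} ∩ TX={C,T} → {C} (+0)
site 0, node DJKNSTX: DJK={G} ∪ NSTX={C} → {C,G} (+1)
site 1, node DJ: D={T} ∩ J={T} → {T} (+0)
site 1, node DJK: DJ={T} ∪ K={C} → {C,T} (+1)
site 1, node NS: N={A} ∪ S={G} → {A,G} (+1)
site 1, node TX: T={A} ∩ X={A} → {A} (+0)
site 1, node NSTX: NS={A,G} ∩ TX={A} → {A} (+0)
site 1, node DJKNSTX: DJK={C,T} ∪ NSTX={A} → {A,C,T} (+1)
site 2, node DJ: D={T} ∪ J={G} → {G,T} (+1)
site 2, node DJK: DJ={G,T} ∩ K={G} → {G} (+0)
site 2, node NS: N={G} ∪ S={C} → {C,G} (+1)
site 2, node TX: T={A} ∪ X={G} → {A,G} (+1)
site 2, node NSTX: NS={C,G} ∩ TX={A,G} → {G} (+0)
site 2, node DJKNSTX: DJK={G} ∩ NSTX={G} → {G} (+0)
site 3, node DJ: D={T} ∪ J={A} → {A,T} (+1)
site 3, node DJK: DJ={A,T} ∩ K={T} → {T} (+0)
site 3, node NS: N={T} ∪ S={G} → {G,T} (+1)
site 3, node TX: T={A} ∩ X={A} → {A} (+0)
site 3, node NSTX: NS={G,T} ∪ TX={A} → {A,G,T} (+1)
site 3, node DJKNSTX: DJK={T} ∩ NSTX={A,G,T} → {T} (+0)
site 4, node DJ: D={C} ∪ J={T} → {C,T} (+1)
site 4, node DJK: DJ={C,T} ∪ K={G} → {C,G,T} (+1)
site 4, node NS: N={C} ∩ S={C} → {C} (+0)
site 4, node TX: T={G} ∪ X={C} → {C,G} (+1)
site 4, node NSTX: NS={C} ∩ TX={C,G} → {C} (+0)
site 4, node DJKNSTX: DJK={C,G,T} ∩ NSTX={C} → {C} (+0)
site 5, node DJ: D={C} ∩ J={C} → {C} (+0)
site 5, node DJK: DJ={C} ∪ K={A} → {A,C} (+1)
site 5, node NS: N={A} ∩ S={A} → {A} (+0)
site 5, node TX: T={A} ∪ X={C} → {A,C} (+1)
site 5, node NSTX: NS={A} ∩ TX={A,C} → {A} (+0)
site 5, node DJKNSTX: DJK={A,C} ∩ NSTX={A} → {A} (+0)
site 6, node DJ: D={T} ∪ J={A} → {A,T} (+1)
site 6, node DJK: DJ={A,T} ∩ K={T} → {T} (+0)
site 6, node NS: N={A} ∪ S={T} → {A,T} (+1)
site 6, node TX: T={T} ∪ X={A} → {A,T} (+1)
site 6, node NSTX: NS={A,T} ∩ TX={A,T} → {A,T} (+0)
site 6, node DJKNSTX: DJK={T} ∩ NSTX={A,T} → {T} (+0)
site 7, node DJ: D={G} ∩ J={G} → {G} (+0)
site 7, node DJK: DJ={G} ∪ K={C} → {C,G} (+1)
site 7, node NS: N={A} ∪ S={T} → {A,T} (+1)
site 7, node TX: T={T} ∪ X={C} → {C,T} (+1)
site 7, node NSTX: NS={A,T} ∩ TX={C,T} → {T} (+0)
site 7, node DJKNSTX: DJK={C,G} ∪ NSTX={T} → {C,G,T} (+1)
per-site changes: [4, 3, 3, 3, 3, 2, 3, 4]; total = 25

25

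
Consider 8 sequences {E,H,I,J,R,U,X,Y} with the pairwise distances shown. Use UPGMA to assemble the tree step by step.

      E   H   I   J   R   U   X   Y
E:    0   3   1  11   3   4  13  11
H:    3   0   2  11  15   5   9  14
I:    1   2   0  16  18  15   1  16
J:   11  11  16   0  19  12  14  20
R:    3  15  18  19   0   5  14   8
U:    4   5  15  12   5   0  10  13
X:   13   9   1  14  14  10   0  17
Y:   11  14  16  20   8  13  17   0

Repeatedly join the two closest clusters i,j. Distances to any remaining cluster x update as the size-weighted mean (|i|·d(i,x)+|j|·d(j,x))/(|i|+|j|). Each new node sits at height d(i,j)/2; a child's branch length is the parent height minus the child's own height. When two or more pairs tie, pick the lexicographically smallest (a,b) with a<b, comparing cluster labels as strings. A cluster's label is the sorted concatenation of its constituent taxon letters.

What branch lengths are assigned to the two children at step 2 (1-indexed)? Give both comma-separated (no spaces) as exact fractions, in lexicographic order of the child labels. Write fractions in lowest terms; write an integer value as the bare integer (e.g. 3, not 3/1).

iteration 1: select E,I (d=1); attach at lengths (1/2, 1/2); label the merged cluster EI
  updated: d(EI,H)=5/2, d(EI,J)=27/2, d(EI,R)=21/2, d(EI,U)=19/2, d(EI,X)=7, d(EI,Y)=27/2
iteration 2: select EI,H (d=5/2); attach at lengths (3/4, 5/4); label the merged cluster EHI
  updated: d(EHI,J)=38/3, d(EHI,R)=12, d(EHI,U)=8, d(EHI,X)=23/3, d(EHI,Y)=41/3
iteration 3: select R,U (d=5); attach at lengths (5/2, 5/2); label the merged cluster RU
  updated: d(EHI,RU)=10, d(J,RU)=31/2, d(RU,X)=12, d(RU,Y)=21/2
iteration 4: select EHI,X (d=23/3); attach at lengths (31/12, 23/6); label the merged cluster EHIX
  updated: d(EHIX,J)=13, d(EHIX,RU)=21/2, d(EHIX,Y)=29/2
iteration 5: select EHIX,RU (d=21/2); attach at lengths (17/12, 11/4); label the merged cluster EHIRUX
  updated: d(EHIRUX,J)=83/6, d(EHIRUX,Y)=79/6
iteration 6: select EHIRUX,Y (d=79/6); attach at lengths (4/3, 79/12); label the merged cluster EHIRUXY
  updated: d(EHIRUXY,J)=103/7
iteration 7: select EHIRUXY,J (d=103/7); attach at lengths (65/84, 103/14); label the merged cluster EHIJRUXY
final tree: ((((((E:1/2,I:1/2):3/4,H:5/4):31/12,X:23/6):17/12,(R:5/2,U:5/2):11/4):4/3,Y:79/12):65/84,J:103/14)
total length: 2909/84

3/4,5/4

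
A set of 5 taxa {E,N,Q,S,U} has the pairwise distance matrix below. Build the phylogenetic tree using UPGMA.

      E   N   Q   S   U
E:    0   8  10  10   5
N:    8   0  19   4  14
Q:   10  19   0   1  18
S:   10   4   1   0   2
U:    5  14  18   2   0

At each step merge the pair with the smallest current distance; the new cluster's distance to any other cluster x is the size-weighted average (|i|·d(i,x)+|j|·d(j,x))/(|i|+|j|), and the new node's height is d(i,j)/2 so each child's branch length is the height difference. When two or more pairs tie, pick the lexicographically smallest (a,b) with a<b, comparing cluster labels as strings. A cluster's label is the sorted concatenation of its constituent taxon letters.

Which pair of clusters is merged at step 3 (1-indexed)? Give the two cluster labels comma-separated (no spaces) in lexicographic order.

1. join Q+S (d=1) ⇒ QS; edges |Q|=1/2, |S|=1/2
  updated: d(E,QS)=10, d(N,QS)=23/2, d(QS,U)=10
2. join E+U (d=5) ⇒ EU; edges |E|=5/2, |U|=5/2
  updated: d(EU,N)=11, d(EU,QS)=10
3. join EU+QS (d=10) ⇒ EQSU; edges |EU|=5/2, |QS|=9/2
  updated: d(EQSU,N)=45/4
4. join EQSU+N (d=45/4) ⇒ ENQSU; edges |EQSU|=5/8, |N|=45/8
final tree: (((E:5/2,U:5/2):5/2,(Q:1/2,S:1/2):9/2):5/8,N:45/8)
total length: 77/4

EU,QS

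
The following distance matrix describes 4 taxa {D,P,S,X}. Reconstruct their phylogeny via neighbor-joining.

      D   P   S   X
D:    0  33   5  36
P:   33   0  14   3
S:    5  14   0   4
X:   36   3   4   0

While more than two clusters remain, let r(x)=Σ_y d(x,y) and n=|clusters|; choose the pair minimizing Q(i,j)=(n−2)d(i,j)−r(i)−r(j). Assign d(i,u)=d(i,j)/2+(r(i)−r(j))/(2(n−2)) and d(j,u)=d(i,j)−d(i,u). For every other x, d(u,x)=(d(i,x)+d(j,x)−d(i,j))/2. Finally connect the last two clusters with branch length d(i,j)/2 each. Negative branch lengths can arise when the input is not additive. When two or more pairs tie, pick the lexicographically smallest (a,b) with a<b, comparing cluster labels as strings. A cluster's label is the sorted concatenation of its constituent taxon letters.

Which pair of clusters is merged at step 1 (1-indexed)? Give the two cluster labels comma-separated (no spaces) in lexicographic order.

D,S

iteration 1: select D,S (d=5, Q=-87); attach at lengths (61/4, -41/4); label the merged cluster DS
  updated: d(DS,P)=21, d(DS,X)=35/2
iteration 2: select DS,P (d=21, Q=-83/2); attach at lengths (71/4, 13/4); label the merged cluster DPS
  updated: d(DPS,X)=-1/4
iteration 3: select DPS,X (d=-1/4); attach at lengths (-1/8, -1/8); label the merged cluster DPSX
final tree: (((D:61/4,S:-41/4):71/4,P:13/4):-1/8,X:-1/8)
total length: 103/4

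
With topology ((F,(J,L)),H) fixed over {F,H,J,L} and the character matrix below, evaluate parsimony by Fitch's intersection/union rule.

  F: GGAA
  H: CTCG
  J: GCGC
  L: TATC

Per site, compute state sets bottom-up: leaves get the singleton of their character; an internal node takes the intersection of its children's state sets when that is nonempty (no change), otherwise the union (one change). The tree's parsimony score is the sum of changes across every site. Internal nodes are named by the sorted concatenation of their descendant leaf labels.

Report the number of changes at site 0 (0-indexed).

[col 0] JL: children J:{G}, L:{T} ∪→ {G,T}; cost 1
[col 0] FJL: children F:{G}, JL:{G,T} ∩→ {G}; cost 0
[col 0] FHJL: children FJL:{G}, H:{C} ∪→ {C,G}; cost 1
[col 1] JL: children J:{C}, L:{A} ∪→ {A,C}; cost 1
[col 1] FJL: children F:{G}, JL:{A,C} ∪→ {A,C,G}; cost 1
[col 1] FHJL: children FJL:{A,C,G}, H:{T} ∪→ {A,C,G,T}; cost 1
[col 2] JL: children J:{G}, L:{T} ∪→ {G,T}; cost 1
[col 2] FJL: children F:{A}, JL:{G,T} ∪→ {A,G,T}; cost 1
[col 2] FHJL: children FJL:{A,G,T}, H:{C} ∪→ {A,C,G,T}; cost 1
[col 3] JL: children J:{C}, L:{C} ∩→ {C}; cost 0
[col 3] FJL: children F:{A}, JL:{C} ∪→ {A,C}; cost 1
[col 3] FHJL: children FJL:{A,C}, H:{G} ∪→ {A,C,G}; cost 1
per-site changes: [2, 3, 3, 2]; total = 10

2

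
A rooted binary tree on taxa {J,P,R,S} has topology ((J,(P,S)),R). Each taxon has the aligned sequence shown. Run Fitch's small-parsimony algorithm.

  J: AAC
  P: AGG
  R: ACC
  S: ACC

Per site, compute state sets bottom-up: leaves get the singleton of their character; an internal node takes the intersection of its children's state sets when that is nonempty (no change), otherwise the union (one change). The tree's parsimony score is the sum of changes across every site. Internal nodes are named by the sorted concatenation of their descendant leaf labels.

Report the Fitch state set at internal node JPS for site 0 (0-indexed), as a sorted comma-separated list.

A

[col 0] PS: children P:{A}, S:{A} ∩→ {A}; cost 0
[col 0] JPS: children J:{A}, PS:{A} ∩→ {A}; cost 0
[col 0] JPRS: children JPS:{A}, R:{A} ∩→ {A}; cost 0
[col 1] PS: children P:{G}, S:{C} ∪→ {C,G}; cost 1
[col 1] JPS: children J:{A}, PS:{C,G} ∪→ {A,C,G}; cost 1
[col 1] JPRS: children JPS:{A,C,G}, R:{C} ∩→ {C}; cost 0
[col 2] PS: children P:{G}, S:{C} ∪→ {C,G}; cost 1
[col 2] JPS: children J:{C}, PS:{C,G} ∩→ {C}; cost 0
[col 2] JPRS: children JPS:{C}, R:{C} ∩→ {C}; cost 0
per-site changes: [0, 2, 1]; total = 3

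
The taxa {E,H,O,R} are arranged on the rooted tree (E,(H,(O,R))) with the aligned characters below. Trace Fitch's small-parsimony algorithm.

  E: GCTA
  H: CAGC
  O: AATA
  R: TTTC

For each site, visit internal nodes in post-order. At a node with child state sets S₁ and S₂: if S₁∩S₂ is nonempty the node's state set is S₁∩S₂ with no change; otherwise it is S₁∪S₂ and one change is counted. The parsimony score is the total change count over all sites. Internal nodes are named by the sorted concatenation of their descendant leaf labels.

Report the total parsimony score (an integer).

8

[col 0] OR: children O:{A}, R:{T} ∪→ {A,T}; cost 1
[col 0] HOR: children H:{C}, OR:{A,T} ∪→ {A,C,T}; cost 1
[col 0] EHOR: children E:{G}, HOR:{A,C,T} ∪→ {A,C,G,T}; cost 1
[col 1] OR: children O:{A}, R:{T} ∪→ {A,T}; cost 1
[col 1] HOR: children H:{A}, OR:{A,T} ∩→ {A}; cost 0
[col 1] EHOR: children E:{C}, HOR:{A} ∪→ {A,C}; cost 1
[col 2] OR: children O:{T}, R:{T} ∩→ {T}; cost 0
[col 2] HOR: children H:{G}, OR:{T} ∪→ {G,T}; cost 1
[col 2] EHOR: children E:{T}, HOR:{G,T} ∩→ {T}; cost 0
[col 3] OR: children O:{A}, R:{C} ∪→ {A,C}; cost 1
[col 3] HOR: children H:{C}, OR:{A,C} ∩→ {C}; cost 0
[col 3] EHOR: children E:{A}, HOR:{C} ∪→ {A,C}; cost 1
per-site changes: [3, 2, 1, 2]; total = 8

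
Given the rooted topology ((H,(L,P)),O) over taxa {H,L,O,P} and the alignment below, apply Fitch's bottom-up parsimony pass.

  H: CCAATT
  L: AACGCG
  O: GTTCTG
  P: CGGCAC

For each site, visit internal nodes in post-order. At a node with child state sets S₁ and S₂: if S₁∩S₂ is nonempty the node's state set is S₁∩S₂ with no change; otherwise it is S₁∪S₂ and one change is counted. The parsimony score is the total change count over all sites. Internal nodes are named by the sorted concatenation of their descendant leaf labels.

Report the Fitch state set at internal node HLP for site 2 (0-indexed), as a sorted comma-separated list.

A,C,G

[col 0] LP: children L:{A}, P:{C} ∪→ {A,C}; cost 1
[col 0] HLP: children H:{C}, LP:{A,C} ∩→ {C}; cost 0
[col 0] HLOP: children HLP:{C}, O:{G} ∪→ {C,G}; cost 1
[col 1] LP: children L:{A}, P:{G} ∪→ {A,G}; cost 1
[col 1] HLP: children H:{C}, LP:{A,G} ∪→ {A,C,G}; cost 1
[col 1] HLOP: children HLP:{A,C,G}, O:{T} ∪→ {A,C,G,T}; cost 1
[col 2] LP: children L:{C}, P:{G} ∪→ {C,G}; cost 1
[col 2] HLP: children H:{A}, LP:{C,G} ∪→ {A,C,G}; cost 1
[col 2] HLOP: children HLP:{A,C,G}, O:{T} ∪→ {A,C,G,T}; cost 1
[col 3] LP: children L:{G}, P:{C} ∪→ {C,G}; cost 1
[col 3] HLP: children H:{A}, LP:{C,G} ∪→ {A,C,G}; cost 1
[col 3] HLOP: children HLP:{A,C,G}, O:{C} ∩→ {C}; cost 0
[col 4] LP: children L:{C}, P:{A} ∪→ {A,C}; cost 1
[col 4] HLP: children H:{T}, LP:{A,C} ∪→ {A,C,T}; cost 1
[col 4] HLOP: children HLP:{A,C,T}, O:{T} ∩→ {T}; cost 0
[col 5] LP: children L:{G}, P:{C} ∪→ {C,G}; cost 1
[col 5] HLP: children H:{T}, LP:{C,G} ∪→ {C,G,T}; cost 1
[col 5] HLOP: children HLP:{C,G,T}, O:{G} ∩→ {G}; cost 0
per-site changes: [2, 3, 3, 2, 2, 2]; total = 14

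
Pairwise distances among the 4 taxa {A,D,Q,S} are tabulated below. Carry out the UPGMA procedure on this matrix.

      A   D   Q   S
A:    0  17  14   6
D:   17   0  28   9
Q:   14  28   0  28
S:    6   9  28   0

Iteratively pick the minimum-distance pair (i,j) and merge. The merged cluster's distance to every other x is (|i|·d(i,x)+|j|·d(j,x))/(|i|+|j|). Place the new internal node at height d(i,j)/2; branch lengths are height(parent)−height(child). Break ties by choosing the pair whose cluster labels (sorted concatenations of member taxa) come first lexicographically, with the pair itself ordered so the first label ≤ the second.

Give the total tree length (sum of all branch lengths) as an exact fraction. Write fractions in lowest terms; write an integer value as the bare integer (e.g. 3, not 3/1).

step 1: merge (A,S) at d=6; branch lengths A→3, S→3; new cluster AS
  updated: d(AS,D)=13, d(AS,Q)=21
step 2: merge (AS,D) at d=13; branch lengths AS→7/2, D→13/2; new cluster ADS
  updated: d(ADS,Q)=70/3
step 3: merge (ADS,Q) at d=70/3; branch lengths ADS→31/6, Q→35/3; new cluster ADQS
final tree: (((A:3,S:3):7/2,D:13/2):31/6,Q:35/3)
total length: 197/6

197/6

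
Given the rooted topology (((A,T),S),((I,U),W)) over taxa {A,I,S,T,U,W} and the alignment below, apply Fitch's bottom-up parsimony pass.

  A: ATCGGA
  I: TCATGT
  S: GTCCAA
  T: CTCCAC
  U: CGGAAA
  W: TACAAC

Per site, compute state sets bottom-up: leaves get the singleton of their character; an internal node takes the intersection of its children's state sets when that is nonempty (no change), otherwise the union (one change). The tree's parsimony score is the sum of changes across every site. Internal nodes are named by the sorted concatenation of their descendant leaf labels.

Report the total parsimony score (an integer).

[col 0] AT: children A:{A}, T:{C} ∪→ {A,C}; cost 1
[col 0] AST: children AT:{A,C}, S:{G} ∪→ {A,C,G}; cost 1
[col 0] IU: children I:{T}, U:{C} ∪→ {C,T}; cost 1
[col 0] IUW: children IU:{C,T}, W:{T} ∩→ {T}; cost 0
[col 0] AISTUW: children AST:{A,C,G}, IUW:{T} ∪→ {A,C,G,T}; cost 1
[col 1] AT: children A:{T}, T:{T} ∩→ {T}; cost 0
[col 1] AST: children AT:{T}, S:{T} ∩→ {T}; cost 0
[col 1] IU: children I:{C}, U:{G} ∪→ {C,G}; cost 1
[col 1] IUW: children IU:{C,G}, W:{A} ∪→ {A,C,G}; cost 1
[col 1] AISTUW: children AST:{T}, IUW:{A,C,G} ∪→ {A,C,G,T}; cost 1
[col 2] AT: children A:{C}, T:{C} ∩→ {C}; cost 0
[col 2] AST: children AT:{C}, S:{C} ∩→ {C}; cost 0
[col 2] IU: children I:{A}, U:{G} ∪→ {A,G}; cost 1
[col 2] IUW: children IU:{A,G}, W:{C} ∪→ {A,C,G}; cost 1
[col 2] AISTUW: children AST:{C}, IUW:{A,C,G} ∩→ {C}; cost 0
[col 3] AT: children A:{G}, T:{C} ∪→ {C,G}; cost 1
[col 3] AST: children AT:{C,G}, S:{C} ∩→ {C}; cost 0
[col 3] IU: children I:{T}, U:{A} ∪→ {A,T}; cost 1
[col 3] IUW: children IU:{A,T}, W:{A} ∩→ {A}; cost 0
[col 3] AISTUW: children AST:{C}, IUW:{A} ∪→ {A,C}; cost 1
[col 4] AT: children A:{G}, T:{A} ∪→ {A,G}; cost 1
[col 4] AST: children AT:{A,G}, S:{A} ∩→ {A}; cost 0
[col 4] IU: children I:{G}, U:{A} ∪→ {A,G}; cost 1
[col 4] IUW: children IU:{A,G}, W:{A} ∩→ {A}; cost 0
[col 4] AISTUW: children AST:{A}, IUW:{A} ∩→ {A}; cost 0
[col 5] AT: children A:{A}, T:{C} ∪→ {A,C}; cost 1
[col 5] AST: children AT:{A,C}, S:{A} ∩→ {A}; cost 0
[col 5] IU: children I:{T}, U:{A} ∪→ {A,T}; cost 1
[col 5] IUW: children IU:{A,T}, W:{C} ∪→ {A,C,T}; cost 1
[col 5] AISTUW: children AST:{A}, IUW:{A,C,T} ∩→ {A}; cost 0
per-site changes: [4, 3, 2, 3, 2, 3]; total = 17

17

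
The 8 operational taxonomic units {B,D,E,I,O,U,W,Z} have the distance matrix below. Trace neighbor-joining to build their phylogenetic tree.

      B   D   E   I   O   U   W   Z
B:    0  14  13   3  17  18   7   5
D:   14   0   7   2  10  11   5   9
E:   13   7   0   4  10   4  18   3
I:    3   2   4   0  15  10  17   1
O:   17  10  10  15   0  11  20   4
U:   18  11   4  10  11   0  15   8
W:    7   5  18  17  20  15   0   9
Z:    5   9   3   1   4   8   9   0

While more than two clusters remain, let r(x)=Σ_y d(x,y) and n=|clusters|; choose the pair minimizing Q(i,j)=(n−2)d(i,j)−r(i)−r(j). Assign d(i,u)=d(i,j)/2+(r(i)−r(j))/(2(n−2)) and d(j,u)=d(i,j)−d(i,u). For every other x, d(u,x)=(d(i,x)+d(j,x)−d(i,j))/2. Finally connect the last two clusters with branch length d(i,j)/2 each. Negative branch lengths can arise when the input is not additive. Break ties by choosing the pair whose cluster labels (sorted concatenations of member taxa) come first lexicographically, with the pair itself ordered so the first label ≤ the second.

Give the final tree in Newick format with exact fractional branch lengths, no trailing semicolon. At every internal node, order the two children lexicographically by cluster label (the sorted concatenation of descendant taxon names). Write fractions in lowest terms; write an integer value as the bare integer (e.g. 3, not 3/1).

1. join B+W (d=7, Q=-126) ⇒ BW; edges |B|=7/3, |W|=14/3
  updated: d(BW,D)=6, d(BW,E)=12, d(BW,I)=13/2, d(BW,O)=15, d(BW,U)=13, d(BW,Z)=7/2
2. join E+U (d=4, Q=-77) ⇒ EU; edges |E|=3/10, |U|=37/10
  updated: d(BW,EU)=21/2, d(D,EU)=7, d(EU,I)=5, d(EU,O)=17/2, d(EU,Z)=7/2
3. join O+Z (d=4, Q=-115/2) ⇒ OZ; edges |O|=95/16, |Z|=-31/16
  updated: d(BW,OZ)=29/4, d(D,OZ)=15/2, d(EU,OZ)=4, d(I,OZ)=6
4. join EU+OZ (d=4, Q=-157/4) ⇒ EOUZ; edges |EU|=55/24, |OZ|=41/24
  updated: d(BW,EOUZ)=55/8, d(D,EOUZ)=21/4, d(EOUZ,I)=7/2
5. join BW+EOUZ (d=55/8, Q=-85/4) ⇒ BEOUWZ; edges |BW|=35/8, |EOUZ|=5/2
  updated: d(BEOUWZ,D)=35/16, d(BEOUWZ,I)=25/16
6. join BEOUWZ+D (d=35/16, Q=-23/4) ⇒ BDEOUWZ; edges |BEOUWZ|=7/8, |D|=21/16
  updated: d(BDEOUWZ,I)=11/16
7. join BDEOUWZ+I (d=11/16) ⇒ BDEIOUWZ; edges |BDEOUWZ|=11/32, |I|=11/32
final tree: ((((B:7/3,W:14/3):35/8,((E:3/10,U:37/10):55/24,(O:95/16,Z:-31/16):41/24):5/2):7/8,D:21/16):11/32,I:11/32)
total length: 115/4

((((B:7/3,W:14/3):35/8,((E:3/10,U:37/10):55/24,(O:95/16,Z:-31/16):41/24):5/2):7/8,D:21/16):11/32,I:11/32)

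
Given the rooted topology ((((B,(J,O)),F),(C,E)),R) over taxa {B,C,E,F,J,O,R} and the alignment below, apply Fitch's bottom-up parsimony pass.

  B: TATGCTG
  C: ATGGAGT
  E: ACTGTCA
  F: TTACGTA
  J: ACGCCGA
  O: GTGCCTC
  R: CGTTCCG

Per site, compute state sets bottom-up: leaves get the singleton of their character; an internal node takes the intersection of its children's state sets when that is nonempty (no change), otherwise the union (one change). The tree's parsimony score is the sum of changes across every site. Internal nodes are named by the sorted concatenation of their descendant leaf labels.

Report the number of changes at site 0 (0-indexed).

4

JO@0: {A} ∪ {G} = {A,G} (union, +1)
BJO@0: {T} ∪ {A,G} = {A,G,T} (union, +1)
BFJO@0: {A,G,T} ∩ {T} = {T} (intersection, +0)
CE@0: {A} ∩ {A} = {A} (intersection, +0)
BCEFJO@0: {T} ∪ {A} = {A,T} (union, +1)
BCEFJOR@0: {A,T} ∪ {C} = {A,C,T} (union, +1)
JO@1: {C} ∪ {T} = {C,T} (union, +1)
BJO@1: {A} ∪ {C,T} = {A,C,T} (union, +1)
BFJO@1: {A,C,T} ∩ {T} = {T} (intersection, +0)
CE@1: {T} ∪ {C} = {C,T} (union, +1)
BCEFJO@1: {T} ∩ {C,T} = {T} (intersection, +0)
BCEFJOR@1: {T} ∪ {G} = {G,T} (union, +1)
JO@2: {G} ∩ {G} = {G} (intersection, +0)
BJO@2: {T} ∪ {G} = {G,T} (union, +1)
BFJO@2: {G,T} ∪ {A} = {A,G,T} (union, +1)
CE@2: {G} ∪ {T} = {G,T} (union, +1)
BCEFJO@2: {A,G,T} ∩ {G,T} = {G,T} (intersection, +0)
BCEFJOR@2: {G,T} ∩ {T} = {T} (intersection, +0)
JO@3: {C} ∩ {C} = {C} (intersection, +0)
BJO@3: {G} ∪ {C} = {C,G} (union, +1)
BFJO@3: {C,G} ∩ {C} = {C} (intersection, +0)
CE@3: {G} ∩ {G} = {G} (intersection, +0)
BCEFJO@3: {C} ∪ {G} = {C,G} (union, +1)
BCEFJOR@3: {C,G} ∪ {T} = {C,G,T} (union, +1)
JO@4: {C} ∩ {C} = {C} (intersection, +0)
BJO@4: {C} ∩ {C} = {C} (intersection, +0)
BFJO@4: {C} ∪ {G} = {C,G} (union, +1)
CE@4: {A} ∪ {T} = {A,T} (union, +1)
BCEFJO@4: {C,G} ∪ {A,T} = {A,C,G,T} (union, +1)
BCEFJOR@4: {A,C,G,T} ∩ {C} = {C} (intersection, +0)
JO@5: {G} ∪ {T} = {G,T} (union, +1)
BJO@5: {T} ∩ {G,T} = {T} (intersection, +0)
BFJO@5: {T} ∩ {T} = {T} (intersection, +0)
CE@5: {G} ∪ {C} = {C,G} (union, +1)
BCEFJO@5: {T} ∪ {C,G} = {C,G,T} (union, +1)
BCEFJOR@5: {C,G,T} ∩ {C} = {C} (intersection, +0)
JO@6: {A} ∪ {C} = {A,C} (union, +1)
BJO@6: {G} ∪ {A,C} = {A,C,G} (union, +1)
BFJO@6: {A,C,G} ∩ {A} = {A} (intersection, +0)
CE@6: {T} ∪ {A} = {A,T} (union, +1)
BCEFJO@6: {A} ∩ {A,T} = {A} (intersection, +0)
BCEFJOR@6: {A} ∪ {G} = {A,G} (union, +1)
per-site changes: [4, 4, 3, 3, 3, 3, 4]; total = 24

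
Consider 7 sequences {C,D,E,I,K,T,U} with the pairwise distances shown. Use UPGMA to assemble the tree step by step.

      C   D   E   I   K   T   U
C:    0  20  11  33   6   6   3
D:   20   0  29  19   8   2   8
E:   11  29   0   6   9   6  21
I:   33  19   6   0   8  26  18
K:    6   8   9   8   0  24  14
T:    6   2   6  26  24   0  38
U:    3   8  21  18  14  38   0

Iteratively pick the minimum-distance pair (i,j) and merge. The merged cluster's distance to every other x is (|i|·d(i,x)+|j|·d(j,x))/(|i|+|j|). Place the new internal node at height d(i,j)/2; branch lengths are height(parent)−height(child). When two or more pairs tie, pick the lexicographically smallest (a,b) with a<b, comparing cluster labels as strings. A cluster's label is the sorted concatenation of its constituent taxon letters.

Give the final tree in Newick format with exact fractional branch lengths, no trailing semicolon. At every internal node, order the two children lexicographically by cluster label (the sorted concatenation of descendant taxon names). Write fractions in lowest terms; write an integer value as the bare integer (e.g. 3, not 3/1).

iteration 1: select D,T (d=2); attach at lengths (1, 1); label the merged cluster DT
  updated: d(C,DT)=13, d(DT,E)=35/2, d(DT,I)=45/2, d(DT,K)=16, d(DT,U)=23
iteration 2: select C,U (d=3); attach at lengths (3/2, 3/2); label the merged cluster CU
  updated: d(CU,DT)=18, d(CU,E)=16, d(CU,I)=51/2, d(CU,K)=10
iteration 3: select E,I (d=6); attach at lengths (3, 3); label the merged cluster EI
  updated: d(CU,EI)=83/4, d(DT,EI)=20, d(EI,K)=17/2
iteration 4: select EI,K (d=17/2); attach at lengths (5/4, 17/4); label the merged cluster EIK
  updated: d(CU,EIK)=103/6, d(DT,EIK)=56/3
iteration 5: select CU,EIK (d=103/6); attach at lengths (85/12, 13/3); label the merged cluster CEIKU
  updated: d(CEIKU,DT)=92/5
iteration 6: select CEIKU,DT (d=92/5); attach at lengths (37/60, 41/5); label the merged cluster CDEIKTU
final tree: (((C:3/2,U:3/2):85/12,((E:3,I:3):5/4,K:17/4):13/3):37/60,(D:1,T:1):41/5)
total length: 551/15

(((C:3/2,U:3/2):85/12,((E:3,I:3):5/4,K:17/4):13/3):37/60,(D:1,T:1):41/5)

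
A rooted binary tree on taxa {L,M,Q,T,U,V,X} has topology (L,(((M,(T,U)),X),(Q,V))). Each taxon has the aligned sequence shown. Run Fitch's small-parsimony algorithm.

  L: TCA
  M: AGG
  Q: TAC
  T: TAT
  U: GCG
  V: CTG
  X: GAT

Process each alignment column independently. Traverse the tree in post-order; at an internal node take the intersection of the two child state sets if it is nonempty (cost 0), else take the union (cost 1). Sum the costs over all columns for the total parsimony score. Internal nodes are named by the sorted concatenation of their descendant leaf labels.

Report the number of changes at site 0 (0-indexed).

4

TU@0: {T} ∪ {G} = {G,T} (union, +1)
MTU@0: {A} ∪ {G,T} = {A,G,T} (union, +1)
MTUX@0: {A,G,T} ∩ {G} = {G} (intersection, +0)
QV@0: {T} ∪ {C} = {C,T} (union, +1)
MQTUVX@0: {G} ∪ {C,T} = {C,G,T} (union, +1)
LMQTUVX@0: {T} ∩ {C,G,T} = {T} (intersection, +0)
TU@1: {A} ∪ {C} = {A,C} (union, +1)
MTU@1: {G} ∪ {A,C} = {A,C,G} (union, +1)
MTUX@1: {A,C,G} ∩ {A} = {A} (intersection, +0)
QV@1: {A} ∪ {T} = {A,T} (union, +1)
MQTUVX@1: {A} ∩ {A,T} = {A} (intersection, +0)
LMQTUVX@1: {C} ∪ {A} = {A,C} (union, +1)
TU@2: {T} ∪ {G} = {G,T} (union, +1)
MTU@2: {G} ∩ {G,T} = {G} (intersection, +0)
MTUX@2: {G} ∪ {T} = {G,T} (union, +1)
QV@2: {C} ∪ {G} = {C,G} (union, +1)
MQTUVX@2: {G,T} ∩ {C,G} = {G} (intersection, +0)
LMQTUVX@2: {A} ∪ {G} = {A,G} (union, +1)
per-site changes: [4, 4, 4]; total = 12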